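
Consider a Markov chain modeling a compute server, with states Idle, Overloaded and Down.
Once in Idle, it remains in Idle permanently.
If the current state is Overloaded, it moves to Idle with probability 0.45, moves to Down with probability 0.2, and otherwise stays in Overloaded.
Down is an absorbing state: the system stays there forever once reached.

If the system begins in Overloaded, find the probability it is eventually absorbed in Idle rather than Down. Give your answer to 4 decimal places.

Let h(s) be the probability of absorption at Idle starting from transient state s. Then h(Idle) = 1 and h(Down) = 0. By first-step analysis:
h(Overloaded) = 0.45·1 + 0.35·h(Overloaded) + 0.2·0
Solving: h(Overloaded) = 0.6923.
Starting from Overloaded, the probability is 0.6923.

0.6923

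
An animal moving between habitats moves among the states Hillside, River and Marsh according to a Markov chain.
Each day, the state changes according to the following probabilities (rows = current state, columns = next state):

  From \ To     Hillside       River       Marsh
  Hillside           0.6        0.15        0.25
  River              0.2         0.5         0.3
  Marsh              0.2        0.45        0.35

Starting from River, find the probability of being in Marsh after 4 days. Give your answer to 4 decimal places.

Propagate the distribution vector 4 days from River.
After 0 days: (0.0000, 1.0000, 0.0000)
After 1 day: (0.2000, 0.5000, 0.3000)
After 2 days: (0.2800, 0.4150, 0.3050)
After 3 days: (0.3120, 0.3868, 0.3013)
After 4 days: (0.3248, 0.3757, 0.2995)
P(in Marsh after 4 days) = 0.2995

0.2995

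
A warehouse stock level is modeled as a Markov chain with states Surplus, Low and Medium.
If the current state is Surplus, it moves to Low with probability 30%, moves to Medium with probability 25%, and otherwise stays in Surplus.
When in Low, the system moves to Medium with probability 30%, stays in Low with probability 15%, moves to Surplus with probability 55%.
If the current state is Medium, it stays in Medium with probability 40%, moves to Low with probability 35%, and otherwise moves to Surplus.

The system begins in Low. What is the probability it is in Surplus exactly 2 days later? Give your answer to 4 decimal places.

Sum over the intermediate state after 1 day:
P = P(Low→Surplus)·P(Surplus→Surplus) + P(Low→Low)·P(Low→Surplus) + P(Low→Medium)·P(Medium→Surplus)
  = 0.55×0.45 + 0.15×0.55 + 0.3×0.25
  = 0.2475 + 0.0825 + 0.0750 = 0.4050

0.4050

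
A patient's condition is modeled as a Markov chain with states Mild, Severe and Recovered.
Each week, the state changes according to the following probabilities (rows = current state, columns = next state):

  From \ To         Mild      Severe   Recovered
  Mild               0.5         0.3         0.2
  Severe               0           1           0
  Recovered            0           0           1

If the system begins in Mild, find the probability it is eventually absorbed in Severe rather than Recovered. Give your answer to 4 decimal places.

0.6000

Let h(s) be the probability of absorption at Severe starting from transient state s. Then h(Severe) = 1 and h(Recovered) = 0. By first-step analysis:
h(Mild) = 0.5·h(Mild) + 0.3·1 + 0.2·0
Solving: h(Mild) = 0.6000.
Starting from Mild, the probability is 0.6000.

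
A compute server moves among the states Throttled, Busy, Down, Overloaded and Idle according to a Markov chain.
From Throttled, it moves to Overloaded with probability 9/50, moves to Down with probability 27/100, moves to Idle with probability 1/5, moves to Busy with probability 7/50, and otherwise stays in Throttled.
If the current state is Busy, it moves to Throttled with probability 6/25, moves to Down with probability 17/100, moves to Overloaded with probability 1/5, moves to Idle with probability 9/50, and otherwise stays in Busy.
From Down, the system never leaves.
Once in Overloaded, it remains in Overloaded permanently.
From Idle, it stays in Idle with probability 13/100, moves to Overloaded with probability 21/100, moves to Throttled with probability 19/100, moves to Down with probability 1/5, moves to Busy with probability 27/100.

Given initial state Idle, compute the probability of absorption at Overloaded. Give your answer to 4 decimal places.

0.4927

Let h(s) be the probability of absorption at Overloaded starting from transient state s. Then h(Overloaded) = 1 and h(Down) = 0. By first-step analysis:
h(Throttled) = 0.21·h(Throttled) + 0.14·h(Busy) + 0.27·0 + 0.18·1 + 0.2·h(Idle)
h(Busy) = 0.24·h(Throttled) + 0.21·h(Busy) + 0.17·0 + 0.2·1 + 0.18·h(Idle)
h(Idle) = 0.19·h(Throttled) + 0.27·h(Busy) + 0.2·0 + 0.21·1 + 0.13·h(Idle)
Solving: h(Throttled) = 0.4411, h(Busy) = 0.4994, h(Idle) = 0.4927.
Starting from Idle, the probability is 0.4927.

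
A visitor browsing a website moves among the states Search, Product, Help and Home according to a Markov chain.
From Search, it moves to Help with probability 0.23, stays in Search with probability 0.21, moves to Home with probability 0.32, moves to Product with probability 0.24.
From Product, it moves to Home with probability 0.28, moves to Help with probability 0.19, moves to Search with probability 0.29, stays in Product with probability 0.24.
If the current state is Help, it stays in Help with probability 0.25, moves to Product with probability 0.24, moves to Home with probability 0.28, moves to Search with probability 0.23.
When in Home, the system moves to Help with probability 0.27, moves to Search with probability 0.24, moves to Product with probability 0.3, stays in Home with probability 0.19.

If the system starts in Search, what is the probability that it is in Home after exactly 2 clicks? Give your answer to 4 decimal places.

0.2596

Propagate the distribution vector 2 clicks from Search.
After 0 clicks: (1.0000, 0.0000, 0.0000, 0.0000)
After 1 click: (0.2100, 0.2400, 0.2300, 0.3200)
After 2 clicks: (0.2434, 0.2592, 0.2378, 0.2596)
P(in Home after 2 clicks) = 0.2596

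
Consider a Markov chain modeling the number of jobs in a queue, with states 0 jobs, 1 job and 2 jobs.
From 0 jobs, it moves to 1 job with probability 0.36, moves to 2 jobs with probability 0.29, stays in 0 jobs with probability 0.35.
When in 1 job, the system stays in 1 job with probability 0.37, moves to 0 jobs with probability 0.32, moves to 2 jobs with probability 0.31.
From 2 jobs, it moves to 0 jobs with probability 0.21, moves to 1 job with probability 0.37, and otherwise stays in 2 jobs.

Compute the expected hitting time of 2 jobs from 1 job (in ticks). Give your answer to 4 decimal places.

Let t(s) be the expected number of ticks to first reach 2 jobs from state s, with t(2 jobs) = 0. Conditioning on the first tick:
t(0 jobs) = 1 + 0.35·t(0 jobs) + 0.36·t(1 job)
t(1 job) = 1 + 0.32·t(0 jobs) + 0.37·t(1 job)
Solving: t(0 jobs) = 3.3639, t(1 job) = 3.2960.
Expected ticks from 1 job to 2 jobs: 3.2960.

3.2960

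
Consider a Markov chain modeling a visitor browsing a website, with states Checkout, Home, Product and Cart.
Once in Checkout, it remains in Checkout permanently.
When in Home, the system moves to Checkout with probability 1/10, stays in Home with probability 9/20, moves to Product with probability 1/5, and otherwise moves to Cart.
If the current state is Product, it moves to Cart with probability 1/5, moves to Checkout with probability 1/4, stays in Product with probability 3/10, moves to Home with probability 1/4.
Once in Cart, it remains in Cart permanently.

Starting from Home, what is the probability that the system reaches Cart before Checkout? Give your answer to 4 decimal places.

Let h(s) be the probability of absorption at Cart starting from transient state s. Then h(Cart) = 1 and h(Checkout) = 0. By first-step analysis:
h(Home) = 0.1·0 + 0.45·h(Home) + 0.2·h(Product) + 0.25·1
h(Product) = 0.25·0 + 0.25·h(Home) + 0.3·h(Product) + 0.2·1
Solving: h(Home) = 0.6418, h(Product) = 0.5149.
Starting from Home, the probability is 0.6418.

0.6418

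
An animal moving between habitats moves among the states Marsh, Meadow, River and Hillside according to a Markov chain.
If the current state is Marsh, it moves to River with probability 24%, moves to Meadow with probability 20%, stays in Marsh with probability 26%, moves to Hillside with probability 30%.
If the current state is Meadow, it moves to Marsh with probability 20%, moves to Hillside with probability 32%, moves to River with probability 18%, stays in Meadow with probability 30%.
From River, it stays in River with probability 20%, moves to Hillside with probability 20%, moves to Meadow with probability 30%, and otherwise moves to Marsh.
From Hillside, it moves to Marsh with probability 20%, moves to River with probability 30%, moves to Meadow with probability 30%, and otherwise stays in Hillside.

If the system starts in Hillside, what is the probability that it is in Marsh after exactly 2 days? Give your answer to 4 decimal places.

Propagate the distribution vector 2 days from Hillside.
After 0 days: (0.0000, 0.0000, 0.0000, 1.0000)
After 1 day: (0.2000, 0.3000, 0.3000, 0.2000)
After 2 days: (0.2420, 0.2800, 0.2220, 0.2560)
P(in Marsh after 2 days) = 0.2420

0.2420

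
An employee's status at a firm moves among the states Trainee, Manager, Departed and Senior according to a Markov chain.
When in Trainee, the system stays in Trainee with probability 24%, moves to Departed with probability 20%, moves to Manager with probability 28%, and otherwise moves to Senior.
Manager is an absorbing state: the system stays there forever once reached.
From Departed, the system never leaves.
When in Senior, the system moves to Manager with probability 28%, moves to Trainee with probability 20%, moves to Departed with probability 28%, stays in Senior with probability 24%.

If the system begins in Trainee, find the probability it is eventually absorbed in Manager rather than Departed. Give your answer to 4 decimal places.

0.5583

Let h(s) be the probability of absorption at Manager starting from transient state s. Then h(Manager) = 1 and h(Departed) = 0. By first-step analysis:
h(Trainee) = 0.24·h(Trainee) + 0.28·1 + 0.2·0 + 0.28·h(Senior)
h(Senior) = 0.2·h(Trainee) + 0.28·1 + 0.28·0 + 0.24·h(Senior)
Solving: h(Trainee) = 0.5583, h(Senior) = 0.5153.
Starting from Trainee, the probability is 0.5583.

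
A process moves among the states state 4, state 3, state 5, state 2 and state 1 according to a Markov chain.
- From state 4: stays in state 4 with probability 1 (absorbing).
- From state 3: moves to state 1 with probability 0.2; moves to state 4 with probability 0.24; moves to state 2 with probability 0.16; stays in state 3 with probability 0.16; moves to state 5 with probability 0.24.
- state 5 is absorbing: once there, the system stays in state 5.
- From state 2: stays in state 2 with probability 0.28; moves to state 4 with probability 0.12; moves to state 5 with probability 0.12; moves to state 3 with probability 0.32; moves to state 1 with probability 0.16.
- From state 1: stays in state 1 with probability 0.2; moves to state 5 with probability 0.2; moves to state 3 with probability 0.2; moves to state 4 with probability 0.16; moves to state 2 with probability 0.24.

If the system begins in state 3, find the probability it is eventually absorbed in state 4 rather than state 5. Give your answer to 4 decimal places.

0.4906

Let h(s) be the probability of absorption at state 4 starting from transient state s. Then h(state 4) = 1 and h(state 5) = 0. By first-step analysis:
h(state 3) = 0.24·1 + 0.16·h(state 3) + 0.24·0 + 0.16·h(state 2) + 0.2·h(state 1)
h(state 2) = 0.12·1 + 0.32·h(state 3) + 0.12·0 + 0.28·h(state 2) + 0.16·h(state 1)
h(state 1) = 0.16·1 + 0.2·h(state 3) + 0.2·0 + 0.24·h(state 2) + 0.2·h(state 1)
Solving: h(state 3) = 0.4906, h(state 2) = 0.4890, h(state 1) = 0.4694.
Starting from state 3, the probability is 0.4906.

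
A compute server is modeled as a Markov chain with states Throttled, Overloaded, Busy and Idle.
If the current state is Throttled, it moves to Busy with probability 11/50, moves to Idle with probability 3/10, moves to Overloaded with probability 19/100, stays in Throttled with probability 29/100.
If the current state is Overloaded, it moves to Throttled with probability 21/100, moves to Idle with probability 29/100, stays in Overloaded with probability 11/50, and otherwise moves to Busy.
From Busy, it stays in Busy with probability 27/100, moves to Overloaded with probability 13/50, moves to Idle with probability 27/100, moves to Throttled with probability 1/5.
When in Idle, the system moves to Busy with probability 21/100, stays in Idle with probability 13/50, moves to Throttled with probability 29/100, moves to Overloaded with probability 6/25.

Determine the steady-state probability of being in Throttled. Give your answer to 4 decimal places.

0.2499

Let the stationary distribution be π with π = πP and π_1 + π_2 + π_3 + π_4 = 1.
π_1 = 0.29·π_1 + 0.21·π_2 + 0.2·π_3 + 0.29·π_4
π_2 = 0.19·π_1 + 0.22·π_2 + 0.26·π_3 + 0.24·π_4
π_3 = 0.22·π_1 + 0.28·π_2 + 0.27·π_3 + 0.21·π_4
Solving with the normalization constraint gives π = (0.2499, 0.2278, 0.2430, 0.2793).
So the stationary probability of Throttled is 0.2499.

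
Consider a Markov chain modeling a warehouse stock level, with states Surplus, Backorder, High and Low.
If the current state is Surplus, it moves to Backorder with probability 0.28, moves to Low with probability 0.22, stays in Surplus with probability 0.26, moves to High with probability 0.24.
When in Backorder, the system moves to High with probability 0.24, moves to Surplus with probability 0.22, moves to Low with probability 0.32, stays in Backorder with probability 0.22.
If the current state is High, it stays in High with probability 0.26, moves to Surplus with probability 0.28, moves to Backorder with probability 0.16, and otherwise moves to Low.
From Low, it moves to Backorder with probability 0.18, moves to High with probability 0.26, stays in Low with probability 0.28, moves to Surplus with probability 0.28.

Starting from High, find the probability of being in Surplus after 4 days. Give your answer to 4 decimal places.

0.2622

Propagate the distribution vector 4 days from High.
After 0 days: (0.0000, 0.0000, 1.0000, 0.0000)
After 1 day: (0.2800, 0.1600, 0.2600, 0.3000)
After 2 days: (0.2648, 0.2092, 0.2512, 0.2748)
After 3 days: (0.2622, 0.2098, 0.2505, 0.2775)
After 4 days: (0.2622, 0.2096, 0.2506, 0.2777)
P(in Surplus after 4 days) = 0.2622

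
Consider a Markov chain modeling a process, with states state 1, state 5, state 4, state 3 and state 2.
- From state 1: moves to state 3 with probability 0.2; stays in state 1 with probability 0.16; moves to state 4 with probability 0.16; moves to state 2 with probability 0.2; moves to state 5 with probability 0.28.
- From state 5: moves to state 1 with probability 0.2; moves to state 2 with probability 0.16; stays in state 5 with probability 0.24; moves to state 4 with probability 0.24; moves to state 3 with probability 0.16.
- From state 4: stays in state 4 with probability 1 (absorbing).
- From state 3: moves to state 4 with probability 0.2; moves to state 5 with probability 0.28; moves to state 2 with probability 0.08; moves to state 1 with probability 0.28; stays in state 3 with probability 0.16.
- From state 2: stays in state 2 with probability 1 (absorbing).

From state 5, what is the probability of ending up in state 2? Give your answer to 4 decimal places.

Let h(s) be the probability of absorption at state 2 starting from transient state s. Then h(state 2) = 1 and h(state 4) = 0. By first-step analysis:
h(state 1) = 0.16·h(state 1) + 0.28·h(state 5) + 0.16·0 + 0.2·h(state 3) + 0.2·1
h(state 5) = 0.2·h(state 1) + 0.24·h(state 5) + 0.24·0 + 0.16·h(state 3) + 0.16·1
h(state 3) = 0.28·h(state 1) + 0.28·h(state 5) + 0.2·0 + 0.16·h(state 3) + 0.08·1
Solving: h(state 1) = 0.4699, h(state 5) = 0.4164, h(state 3) = 0.3907.
Starting from state 5, the probability is 0.4164.

0.4164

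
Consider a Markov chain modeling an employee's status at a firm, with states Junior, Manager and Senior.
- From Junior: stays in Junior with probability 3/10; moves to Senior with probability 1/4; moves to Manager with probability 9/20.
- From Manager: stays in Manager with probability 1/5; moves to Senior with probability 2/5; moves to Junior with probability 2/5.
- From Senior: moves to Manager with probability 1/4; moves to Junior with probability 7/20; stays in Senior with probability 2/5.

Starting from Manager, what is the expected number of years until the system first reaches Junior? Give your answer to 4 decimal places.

2.6316

Let t(s) be the expected number of years to first reach Junior from state s, with t(Junior) = 0. Conditioning on the first year:
t(Manager) = 1 + 0.2·t(Manager) + 0.4·t(Senior)
t(Senior) = 1 + 0.25·t(Manager) + 0.4·t(Senior)
Solving: t(Manager) = 2.6316, t(Senior) = 2.7632.
Expected years from Manager to Junior: 2.6316.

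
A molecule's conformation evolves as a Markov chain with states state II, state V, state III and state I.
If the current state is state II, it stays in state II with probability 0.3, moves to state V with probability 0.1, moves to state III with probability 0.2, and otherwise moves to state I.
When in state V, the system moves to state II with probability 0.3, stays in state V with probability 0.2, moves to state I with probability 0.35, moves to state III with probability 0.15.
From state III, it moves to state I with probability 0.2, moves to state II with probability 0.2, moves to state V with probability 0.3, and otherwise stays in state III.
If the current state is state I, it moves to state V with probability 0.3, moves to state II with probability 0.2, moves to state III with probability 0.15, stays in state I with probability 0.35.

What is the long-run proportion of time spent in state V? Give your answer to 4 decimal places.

Let the stationary distribution be π with π = πP and π_1 + π_2 + π_3 + π_4 = 1.
π_1 = 0.3·π_1 + 0.3·π_2 + 0.2·π_3 + 0.2·π_4
π_2 = 0.1·π_1 + 0.2·π_2 + 0.3·π_3 + 0.3·π_4
π_3 = 0.2·π_1 + 0.15·π_2 + 0.3·π_3 + 0.15·π_4
Solving with the normalization constraint gives π = (0.2475, 0.2277, 0.1910, 0.3337).
So the stationary probability of state V is 0.2277.

0.2277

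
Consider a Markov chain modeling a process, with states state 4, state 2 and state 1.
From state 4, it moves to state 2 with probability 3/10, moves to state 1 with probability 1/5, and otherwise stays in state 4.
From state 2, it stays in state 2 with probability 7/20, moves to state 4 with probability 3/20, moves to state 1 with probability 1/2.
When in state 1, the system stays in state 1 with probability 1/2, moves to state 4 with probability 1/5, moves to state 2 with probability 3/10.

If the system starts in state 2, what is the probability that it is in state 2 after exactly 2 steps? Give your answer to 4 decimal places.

Sum over the intermediate state after 1 step:
P = P(state 2→state 4)·P(state 4→state 2) + P(state 2→state 2)·P(state 2→state 2) + P(state 2→state 1)·P(state 1→state 2)
  = 0.15×0.3 + 0.35×0.35 + 0.5×0.3
  = 0.0450 + 0.1225 + 0.1500 = 0.3175

0.3175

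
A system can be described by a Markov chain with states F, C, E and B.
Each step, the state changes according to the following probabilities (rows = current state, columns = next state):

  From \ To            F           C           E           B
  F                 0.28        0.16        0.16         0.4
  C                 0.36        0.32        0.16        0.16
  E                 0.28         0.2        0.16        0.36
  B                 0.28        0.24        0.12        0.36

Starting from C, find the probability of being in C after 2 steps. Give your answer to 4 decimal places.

Propagate the distribution vector 2 steps from C.
After 0 steps: (0.0000, 1.0000, 0.0000, 0.0000)
After 1 step: (0.3600, 0.3200, 0.1600, 0.1600)
After 2 steps: (0.3056, 0.2304, 0.1536, 0.3104)
P(in C after 2 steps) = 0.2304

0.2304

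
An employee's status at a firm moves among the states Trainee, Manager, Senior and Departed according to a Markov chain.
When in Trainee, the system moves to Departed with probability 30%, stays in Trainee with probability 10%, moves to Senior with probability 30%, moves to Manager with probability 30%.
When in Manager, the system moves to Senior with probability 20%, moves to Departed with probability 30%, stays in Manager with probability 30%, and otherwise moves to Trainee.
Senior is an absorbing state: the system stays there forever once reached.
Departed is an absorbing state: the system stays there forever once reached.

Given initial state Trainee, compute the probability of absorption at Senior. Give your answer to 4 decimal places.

Let h(s) be the probability of absorption at Senior starting from transient state s. Then h(Senior) = 1 and h(Departed) = 0. By first-step analysis:
h(Trainee) = 0.1·h(Trainee) + 0.3·h(Manager) + 0.3·1 + 0.3·0
h(Manager) = 0.2·h(Trainee) + 0.3·h(Manager) + 0.2·1 + 0.3·0
Solving: h(Trainee) = 0.4737, h(Manager) = 0.4211.
Starting from Trainee, the probability is 0.4737.

0.4737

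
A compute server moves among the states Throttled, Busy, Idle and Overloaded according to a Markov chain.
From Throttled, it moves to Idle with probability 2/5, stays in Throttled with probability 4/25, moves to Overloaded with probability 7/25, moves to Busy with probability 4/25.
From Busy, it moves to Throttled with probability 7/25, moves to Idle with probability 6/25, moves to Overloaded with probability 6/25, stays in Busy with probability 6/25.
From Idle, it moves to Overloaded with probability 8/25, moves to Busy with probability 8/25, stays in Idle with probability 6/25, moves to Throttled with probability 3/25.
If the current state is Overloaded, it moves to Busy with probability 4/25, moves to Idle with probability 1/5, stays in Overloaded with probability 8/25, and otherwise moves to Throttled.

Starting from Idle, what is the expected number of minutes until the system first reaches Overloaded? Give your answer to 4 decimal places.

Let t(s) be the expected number of minutes to first reach Overloaded from state s, with t(Overloaded) = 0. Conditioning on the first minute:
t(Throttled) = 1 + 0.16·t(Throttled) + 0.16·t(Busy) + 0.4·t(Idle)
t(Busy) = 1 + 0.28·t(Throttled) + 0.24·t(Busy) + 0.24·t(Idle)
t(Idle) = 1 + 0.12·t(Throttled) + 0.32·t(Busy) + 0.24·t(Idle)
Solving: t(Throttled) = 3.5286, t(Busy) = 3.6991, t(Idle) = 3.4305.
Expected minutes from Idle to Overloaded: 3.4305.

3.4305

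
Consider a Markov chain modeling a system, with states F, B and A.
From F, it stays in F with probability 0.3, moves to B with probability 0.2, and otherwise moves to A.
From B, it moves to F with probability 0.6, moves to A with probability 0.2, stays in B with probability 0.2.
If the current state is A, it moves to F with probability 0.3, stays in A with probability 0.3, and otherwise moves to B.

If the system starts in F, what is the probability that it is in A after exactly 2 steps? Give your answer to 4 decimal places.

0.3400

Sum over the intermediate state after 1 step:
P = P(F→F)·P(F→A) + P(F→B)·P(B→A) + P(F→A)·P(A→A)
  = 0.3×0.5 + 0.2×0.2 + 0.5×0.3
  = 0.1500 + 0.0400 + 0.1500 = 0.3400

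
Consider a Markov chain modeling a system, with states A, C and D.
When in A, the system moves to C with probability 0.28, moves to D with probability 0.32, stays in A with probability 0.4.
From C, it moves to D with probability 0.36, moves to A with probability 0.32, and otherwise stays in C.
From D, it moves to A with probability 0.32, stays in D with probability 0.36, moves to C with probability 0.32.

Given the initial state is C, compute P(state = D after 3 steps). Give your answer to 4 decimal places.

0.3462

Propagate the distribution vector 3 steps from C.
After 0 steps: (0.0000, 1.0000, 0.0000)
After 1 step: (0.3200, 0.3200, 0.3600)
After 2 steps: (0.3456, 0.3072, 0.3472)
After 3 steps: (0.3476, 0.3062, 0.3462)
P(in D after 3 steps) = 0.3462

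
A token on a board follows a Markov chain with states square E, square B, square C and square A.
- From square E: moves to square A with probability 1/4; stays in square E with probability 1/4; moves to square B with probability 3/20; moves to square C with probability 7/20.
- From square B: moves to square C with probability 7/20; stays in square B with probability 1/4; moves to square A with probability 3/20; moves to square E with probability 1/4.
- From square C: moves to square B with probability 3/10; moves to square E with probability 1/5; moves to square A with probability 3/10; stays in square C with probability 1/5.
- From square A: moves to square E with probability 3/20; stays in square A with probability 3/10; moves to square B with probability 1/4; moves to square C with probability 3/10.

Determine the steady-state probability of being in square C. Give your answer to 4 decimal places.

0.2934

Let the stationary distribution be π with π = πP and π_1 + π_2 + π_3 + π_4 = 1.
π_1 = 0.25·π_1 + 0.25·π_2 + 0.2·π_3 + 0.15·π_4
π_2 = 0.15·π_1 + 0.25·π_2 + 0.3·π_3 + 0.25·π_4
π_3 = 0.35·π_1 + 0.35·π_2 + 0.2·π_3 + 0.3·π_4
Solving with the normalization constraint gives π = (0.2100, 0.2437, 0.2934, 0.2529).
So the stationary probability of square C is 0.2934.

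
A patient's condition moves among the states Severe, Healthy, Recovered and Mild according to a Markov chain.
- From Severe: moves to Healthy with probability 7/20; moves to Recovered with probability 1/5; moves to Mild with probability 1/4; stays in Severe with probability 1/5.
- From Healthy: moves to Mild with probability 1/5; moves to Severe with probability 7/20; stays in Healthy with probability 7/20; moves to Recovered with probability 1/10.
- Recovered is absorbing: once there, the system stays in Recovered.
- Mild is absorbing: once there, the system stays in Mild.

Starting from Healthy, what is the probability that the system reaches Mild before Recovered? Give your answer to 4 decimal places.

0.6226

Let h(s) be the probability of absorption at Mild starting from transient state s. Then h(Mild) = 1 and h(Recovered) = 0. By first-step analysis:
h(Severe) = 0.2·h(Severe) + 0.35·h(Healthy) + 0.2·0 + 0.25·1
h(Healthy) = 0.35·h(Severe) + 0.35·h(Healthy) + 0.1·0 + 0.2·1
Solving: h(Severe) = 0.5849, h(Healthy) = 0.6226.
Starting from Healthy, the probability is 0.6226.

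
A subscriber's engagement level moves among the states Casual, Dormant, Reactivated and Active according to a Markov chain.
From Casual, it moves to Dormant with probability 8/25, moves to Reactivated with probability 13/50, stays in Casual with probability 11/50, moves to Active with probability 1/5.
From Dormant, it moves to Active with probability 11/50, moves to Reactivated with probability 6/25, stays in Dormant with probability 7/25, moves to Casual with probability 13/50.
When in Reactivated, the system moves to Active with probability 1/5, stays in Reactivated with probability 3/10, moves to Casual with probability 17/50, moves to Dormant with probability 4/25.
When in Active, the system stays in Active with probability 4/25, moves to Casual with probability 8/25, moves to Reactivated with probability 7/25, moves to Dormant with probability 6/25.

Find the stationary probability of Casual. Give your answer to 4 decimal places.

Let the stationary distribution be π with π = πP and π_1 + π_2 + π_3 + π_4 = 1.
π_1 = 0.22·π_1 + 0.26·π_2 + 0.34·π_3 + 0.32·π_4
π_2 = 0.32·π_1 + 0.28·π_2 + 0.16·π_3 + 0.24·π_4
π_3 = 0.26·π_1 + 0.24·π_2 + 0.3·π_3 + 0.28·π_4
Solving with the normalization constraint gives π = (0.2821, 0.2510, 0.2697, 0.1971).
So the stationary probability of Casual is 0.2821.

0.2821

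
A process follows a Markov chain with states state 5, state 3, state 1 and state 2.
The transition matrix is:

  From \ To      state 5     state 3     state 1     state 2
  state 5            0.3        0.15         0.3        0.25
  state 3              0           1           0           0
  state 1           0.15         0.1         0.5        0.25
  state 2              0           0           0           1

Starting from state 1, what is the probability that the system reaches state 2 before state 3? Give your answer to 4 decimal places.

Let h(s) be the probability of absorption at state 2 starting from transient state s. Then h(state 2) = 1 and h(state 3) = 0. By first-step analysis:
h(state 5) = 0.3·h(state 5) + 0.15·0 + 0.3·h(state 1) + 0.25·1
h(state 1) = 0.15·h(state 5) + 0.1·0 + 0.5·h(state 1) + 0.25·1
Solving: h(state 5) = 0.6557, h(state 1) = 0.6967.
Starting from state 1, the probability is 0.6967.

0.6967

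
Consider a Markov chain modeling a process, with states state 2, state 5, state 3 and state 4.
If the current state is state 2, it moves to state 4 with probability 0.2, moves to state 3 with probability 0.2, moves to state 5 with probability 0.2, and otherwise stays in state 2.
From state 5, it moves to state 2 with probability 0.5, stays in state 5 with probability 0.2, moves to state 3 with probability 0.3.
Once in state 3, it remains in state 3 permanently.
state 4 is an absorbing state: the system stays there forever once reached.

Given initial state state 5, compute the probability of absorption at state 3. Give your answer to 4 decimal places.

Let h(s) be the probability of absorption at state 3 starting from transient state s. Then h(state 3) = 1 and h(state 4) = 0. By first-step analysis:
h(state 2) = 0.4·h(state 2) + 0.2·h(state 5) + 0.2·1 + 0.2·0
h(state 5) = 0.5·h(state 2) + 0.2·h(state 5) + 0.3·1
Solving: h(state 2) = 0.5789, h(state 5) = 0.7368.
Starting from state 5, the probability is 0.7368.

0.7368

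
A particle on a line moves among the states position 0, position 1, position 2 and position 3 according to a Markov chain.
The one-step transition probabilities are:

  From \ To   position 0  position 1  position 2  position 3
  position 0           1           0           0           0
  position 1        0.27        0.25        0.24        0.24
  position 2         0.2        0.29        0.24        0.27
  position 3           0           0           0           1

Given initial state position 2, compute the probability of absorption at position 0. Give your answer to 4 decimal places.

Let h(s) be the probability of absorption at position 0 starting from transient state s. Then h(position 0) = 1 and h(position 3) = 0. By first-step analysis:
h(position 1) = 0.27·1 + 0.25·h(position 1) + 0.24·h(position 2) + 0.24·0
h(position 2) = 0.2·1 + 0.29·h(position 1) + 0.24·h(position 2) + 0.27·0
Solving: h(position 1) = 0.5060, h(position 2) = 0.4562.
Starting from position 2, the probability is 0.4562.

0.4562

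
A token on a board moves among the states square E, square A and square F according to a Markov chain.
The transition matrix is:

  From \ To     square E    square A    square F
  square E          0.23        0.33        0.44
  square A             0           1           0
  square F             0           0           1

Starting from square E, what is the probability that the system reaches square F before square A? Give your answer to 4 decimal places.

Let h(s) be the probability of absorption at square F starting from transient state s. Then h(square F) = 1 and h(square A) = 0. By first-step analysis:
h(square E) = 0.23·h(square E) + 0.33·0 + 0.44·1
Solving: h(square E) = 0.5714.
Starting from square E, the probability is 0.5714.

0.5714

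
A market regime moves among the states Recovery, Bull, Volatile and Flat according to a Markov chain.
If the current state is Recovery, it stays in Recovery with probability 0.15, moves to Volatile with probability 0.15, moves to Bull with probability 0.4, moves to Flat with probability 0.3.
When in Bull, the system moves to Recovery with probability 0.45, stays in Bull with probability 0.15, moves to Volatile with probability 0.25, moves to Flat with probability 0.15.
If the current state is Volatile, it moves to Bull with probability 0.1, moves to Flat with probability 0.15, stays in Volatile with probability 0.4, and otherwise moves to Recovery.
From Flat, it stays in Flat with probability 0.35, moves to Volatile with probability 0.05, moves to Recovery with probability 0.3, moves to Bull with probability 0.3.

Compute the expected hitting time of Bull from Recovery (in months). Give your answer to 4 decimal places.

3.1000

Let t(s) be the expected number of months to first reach Bull from state s, with t(Bull) = 0. Conditioning on the first month:
t(Recovery) = 1 + 0.15·t(Recovery) + 0.15·t(Volatile) + 0.3·t(Flat)
t(Volatile) = 1 + 0.35·t(Recovery) + 0.4·t(Volatile) + 0.15·t(Flat)
t(Flat) = 1 + 0.3·t(Recovery) + 0.05·t(Volatile) + 0.35·t(Flat)
Solving: t(Recovery) = 3.1000, t(Volatile) = 4.3000, t(Flat) = 3.3000.
Expected months from Recovery to Bull: 3.1000.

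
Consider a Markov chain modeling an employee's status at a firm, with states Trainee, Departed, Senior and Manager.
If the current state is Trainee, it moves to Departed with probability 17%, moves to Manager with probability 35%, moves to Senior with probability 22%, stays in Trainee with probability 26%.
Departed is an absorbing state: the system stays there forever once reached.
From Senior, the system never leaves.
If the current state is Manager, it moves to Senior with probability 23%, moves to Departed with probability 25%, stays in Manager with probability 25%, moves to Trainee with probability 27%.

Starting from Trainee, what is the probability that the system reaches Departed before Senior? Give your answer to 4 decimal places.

Let h(s) be the probability of absorption at Departed starting from transient state s. Then h(Departed) = 1 and h(Senior) = 0. By first-step analysis:
h(Trainee) = 0.26·h(Trainee) + 0.17·1 + 0.22·0 + 0.35·h(Manager)
h(Manager) = 0.27·h(Trainee) + 0.25·1 + 0.23·0 + 0.25·h(Manager)
Solving: h(Trainee) = 0.4669, h(Manager) = 0.5014.
Starting from Trainee, the probability is 0.4669.

0.4669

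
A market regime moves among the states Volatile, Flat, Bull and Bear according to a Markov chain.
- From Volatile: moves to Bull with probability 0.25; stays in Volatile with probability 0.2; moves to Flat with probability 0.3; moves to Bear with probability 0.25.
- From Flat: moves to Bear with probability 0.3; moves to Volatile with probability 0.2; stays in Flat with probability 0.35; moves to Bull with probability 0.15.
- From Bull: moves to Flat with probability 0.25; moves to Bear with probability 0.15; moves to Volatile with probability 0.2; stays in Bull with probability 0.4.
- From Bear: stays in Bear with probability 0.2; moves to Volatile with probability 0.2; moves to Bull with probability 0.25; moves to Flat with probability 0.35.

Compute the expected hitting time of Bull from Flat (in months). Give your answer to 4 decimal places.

5.0926

Let t(s) be the expected number of months to first reach Bull from state s, with t(Bull) = 0. Conditioning on the first month:
t(Volatile) = 1 + 0.2·t(Volatile) + 0.3·t(Flat) + 0.25·t(Bear)
t(Flat) = 1 + 0.2·t(Volatile) + 0.35·t(Flat) + 0.3·t(Bear)
t(Bear) = 1 + 0.2·t(Volatile) + 0.35·t(Flat) + 0.2·t(Bear)
Solving: t(Volatile) = 4.6065, t(Flat) = 5.0926, t(Bear) = 4.6296.
Expected months from Flat to Bull: 5.0926.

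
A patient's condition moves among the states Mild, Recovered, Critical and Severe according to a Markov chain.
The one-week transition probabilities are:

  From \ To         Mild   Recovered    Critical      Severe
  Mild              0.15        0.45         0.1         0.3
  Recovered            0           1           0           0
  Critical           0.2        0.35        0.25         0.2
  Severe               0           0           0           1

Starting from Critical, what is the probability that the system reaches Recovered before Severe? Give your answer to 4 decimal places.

0.6275

Let h(s) be the probability of absorption at Recovered starting from transient state s. Then h(Recovered) = 1 and h(Severe) = 0. By first-step analysis:
h(Mild) = 0.15·h(Mild) + 0.45·1 + 0.1·h(Critical) + 0.3·0
h(Critical) = 0.2·h(Mild) + 0.35·1 + 0.25·h(Critical) + 0.2·0
Solving: h(Mild) = 0.6032, h(Critical) = 0.6275.
Starting from Critical, the probability is 0.6275.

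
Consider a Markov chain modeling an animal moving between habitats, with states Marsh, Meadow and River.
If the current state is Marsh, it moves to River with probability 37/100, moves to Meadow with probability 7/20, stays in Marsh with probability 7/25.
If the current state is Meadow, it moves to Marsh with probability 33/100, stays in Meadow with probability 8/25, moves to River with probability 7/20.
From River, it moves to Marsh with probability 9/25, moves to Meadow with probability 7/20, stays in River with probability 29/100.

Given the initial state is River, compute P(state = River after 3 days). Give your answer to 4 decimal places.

Propagate the distribution vector 3 days from River.
After 0 days: (0.0000, 0.0000, 1.0000)
After 1 day: (0.3600, 0.3500, 0.2900)
After 2 days: (0.3207, 0.3395, 0.3398)
After 3 days: (0.3242, 0.3398, 0.3360)
P(in River after 3 days) = 0.3360

0.3360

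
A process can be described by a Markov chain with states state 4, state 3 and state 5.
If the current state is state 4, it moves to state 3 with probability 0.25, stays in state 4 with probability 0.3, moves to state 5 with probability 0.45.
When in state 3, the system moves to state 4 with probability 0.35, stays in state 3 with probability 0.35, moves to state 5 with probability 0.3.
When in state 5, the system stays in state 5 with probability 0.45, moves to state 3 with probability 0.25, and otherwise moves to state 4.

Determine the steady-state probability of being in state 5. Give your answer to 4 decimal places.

Let the stationary distribution be π with π = πP and π_1 + π_2 + π_3 = 1.
π_1 = 0.3·π_1 + 0.35·π_2 + 0.3·π_3
π_2 = 0.25·π_1 + 0.35·π_2 + 0.25·π_3
Solving with the normalization constraint gives π = (0.3139, 0.2778, 0.4083).
So the stationary probability of state 5 is 0.4083.

0.4083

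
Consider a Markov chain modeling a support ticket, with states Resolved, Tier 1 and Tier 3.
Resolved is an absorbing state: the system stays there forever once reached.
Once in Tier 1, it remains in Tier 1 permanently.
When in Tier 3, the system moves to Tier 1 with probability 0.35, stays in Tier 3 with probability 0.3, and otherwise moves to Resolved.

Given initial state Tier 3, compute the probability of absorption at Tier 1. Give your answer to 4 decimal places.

0.5000

Let h(s) be the probability of absorption at Tier 1 starting from transient state s. Then h(Tier 1) = 1 and h(Resolved) = 0. By first-step analysis:
h(Tier 3) = 0.35·0 + 0.35·1 + 0.3·h(Tier 3)
Solving: h(Tier 3) = 0.5000.
Starting from Tier 3, the probability is 0.5000.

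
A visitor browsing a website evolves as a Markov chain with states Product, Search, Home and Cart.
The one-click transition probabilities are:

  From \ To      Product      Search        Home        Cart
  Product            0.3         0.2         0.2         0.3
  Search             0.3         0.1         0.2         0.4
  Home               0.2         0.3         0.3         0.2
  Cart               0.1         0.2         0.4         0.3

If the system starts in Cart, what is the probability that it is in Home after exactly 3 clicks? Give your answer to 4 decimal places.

0.2860

Propagate the distribution vector 3 clicks from Cart.
After 0 clicks: (0.0000, 0.0000, 0.0000, 1.0000)
After 1 click: (0.1000, 0.2000, 0.4000, 0.3000)
After 2 clicks: (0.2000, 0.2200, 0.3000, 0.2800)
After 3 clicks: (0.2140, 0.2080, 0.2860, 0.2920)
P(in Home after 3 clicks) = 0.2860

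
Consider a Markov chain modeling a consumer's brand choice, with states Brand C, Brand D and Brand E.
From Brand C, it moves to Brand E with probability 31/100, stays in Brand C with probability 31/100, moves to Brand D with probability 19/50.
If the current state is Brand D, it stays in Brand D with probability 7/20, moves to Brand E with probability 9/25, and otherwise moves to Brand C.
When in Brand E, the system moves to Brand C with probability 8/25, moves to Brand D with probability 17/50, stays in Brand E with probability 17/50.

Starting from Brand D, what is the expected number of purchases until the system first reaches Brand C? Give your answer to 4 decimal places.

Let t(s) be the expected number of purchases to first reach Brand C from state s, with t(Brand C) = 0. Conditioning on the first purchase:
t(Brand D) = 1 + 0.35·t(Brand D) + 0.36·t(Brand E)
t(Brand E) = 1 + 0.34·t(Brand D) + 0.34·t(Brand E)
Solving: t(Brand D) = 3.3268, t(Brand E) = 3.2290.
Expected purchases from Brand D to Brand C: 3.3268.

3.3268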